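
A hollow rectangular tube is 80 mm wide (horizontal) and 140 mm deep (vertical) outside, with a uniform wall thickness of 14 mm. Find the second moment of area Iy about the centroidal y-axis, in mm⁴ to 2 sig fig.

Iy ≈ 4.7 × 10⁶ mm⁴

Treat the section as a set of non-overlapping primitives; coordinates are from the bounding-box lower-left.
Outer rectangle: 80 × 140, A = 11 200 mm², x = 40 mm, Ī = 5 973 333 mm⁴.
Inner void (subtracted): 52 × 112, A = 5 824 mm², x = 40 mm, Ī = 1 312 341 mm⁴.
By symmetry the centroid is at mid-width, x̄ = 40 mm.
All pieces are centred on the centroidal y-axis, so I = ΣĪ (holes subtracted) = 4 660 992 mm⁴.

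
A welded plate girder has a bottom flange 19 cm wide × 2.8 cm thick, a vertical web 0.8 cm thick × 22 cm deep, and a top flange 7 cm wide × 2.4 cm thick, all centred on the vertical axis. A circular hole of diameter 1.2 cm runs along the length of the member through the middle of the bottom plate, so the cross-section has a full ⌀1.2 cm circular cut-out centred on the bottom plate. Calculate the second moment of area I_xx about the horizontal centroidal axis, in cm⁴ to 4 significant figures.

Break the section into simple shapes (no overlaps), measuring from the bottom-left corner of the bounding box.
Bottom plate: 19 × 2.8, A = 53.2 cm², y = 1.4 cm, Ī = 34.7573 cm⁴.
Web plate: 0.8 × 22, A = 17.6 cm², y = 13.8 cm, Ī = 709.867 cm⁴.
Top plate: 7 × 2.4, A = 16.8 cm², y = 26 cm, Ī = 8.064 cm⁴.
Hole (subtracted): ⌀1.2, A = 1.13097 cm², y = 1.4 cm, Ī = 0.101788 cm⁴.
Centroid: ȳ = ΣA·y / ΣA = 8.70342 cm.
Transfer each piece to the horizontal centroidal axis using Ī + A·d² with d = y − 8.70342:
  bottom plate: d = -7.30342 cm → contributes +2872.45 cm⁴
  web plate: d = 5.09658 cm → contributes +1167.03 cm⁴
  top plate: d = 17.2966 cm → contributes +5034.15 cm⁴
  hole: d = -7.30342 cm → contributes −60.4279 cm⁴
Total I = 9013.19 cm⁴.

I_xx ≈ 9013 cm⁴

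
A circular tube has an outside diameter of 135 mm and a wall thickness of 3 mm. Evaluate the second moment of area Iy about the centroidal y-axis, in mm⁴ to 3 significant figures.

Decompose the section into non-overlapping parts with the origin at the bottom-left of its bounding rectangle.
Outer circle: ⌀135, A = 14 314 mm², x = 67.5 mm, Ī = 16 304 406 mm⁴.
Bore (subtracted): ⌀129, A = 13 070 mm², x = 67.5 mm, Ī = 13 593 420 mm⁴.
By symmetry the centroid is at mid-width, x̄ = 67.5 mm.
All pieces are centred on the centroidal y-axis, so I = ΣĪ (holes subtracted) = 2 710 986 mm⁴.

Iy ≈ 2.71 × 10⁶ mm⁴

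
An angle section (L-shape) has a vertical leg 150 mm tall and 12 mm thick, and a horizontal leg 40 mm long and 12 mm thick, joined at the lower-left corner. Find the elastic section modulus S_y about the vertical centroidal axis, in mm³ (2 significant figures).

S_y ≈ 5100 mm³

Treat the section as a set of non-overlapping primitives; coordinates are from the bounding-box lower-left.
Vertical leg: 12 × 150, A = 1 800 mm², x = 6 mm, Ī = 21 600 mm⁴.
Horizontal leg (remainder): 28 × 12, A = 336 mm², x = 26 mm, Ī = 21 952 mm⁴.
Centroid: x̄ = ΣA·x / ΣA = 9.146 mm.
Transfer each piece to the vertical centroidal axis using Ī + A·d² with d = x − 9.146:
  vertical leg: d = -3.146 mm → contributes +39 416 mm⁴
  horizontal leg (remainder): d = 16.85 mm → contributes +117 394 mm⁴
Total I = 156 810 mm⁴.
Extreme fibre distance c = 30.85 mm; S = I/c = 5 082 mm³.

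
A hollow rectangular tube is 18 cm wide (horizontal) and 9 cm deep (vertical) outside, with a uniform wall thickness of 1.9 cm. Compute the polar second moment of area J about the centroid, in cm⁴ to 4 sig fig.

J ≈ 4060 cm⁴

Decompose the section into non-overlapping parts with the origin at the bottom-left of its bounding rectangle.
Outer rectangle: 18 × 9, A = 162 cm², y = 4.5 cm, Ī = 1093.5 cm⁴.
Inner void (subtracted): 14.2 × 5.2, A = 73.84 cm², y = 4.5 cm, Ī = 166.386 cm⁴.
By symmetry the centroid is at mid-height, ȳ = 4.5 cm.
All pieces are centred on the centroidal x-axis, so I = ΣĪ (holes subtracted) = 927.114 cm⁴.
Repeating about the centroidal y-axis gives I_y = 3133.24 cm⁴.
Polar second moment: J = I_x + I_y = 4060.36 cm⁴.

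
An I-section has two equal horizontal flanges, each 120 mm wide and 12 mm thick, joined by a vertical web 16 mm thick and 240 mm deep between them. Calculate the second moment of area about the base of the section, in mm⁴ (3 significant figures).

Decompose the section into non-overlapping parts with the origin at the bottom-left of its bounding rectangle.
Bottom flange: 120 × 12, A = 1 440 mm², y = 6 mm, Ī = 17 280 mm⁴.
Web: 16 × 240, A = 3 840 mm², y = 132 mm, Ī = 18 432 000 mm⁴.
Top flange: 120 × 12, A = 1 440 mm², y = 258 mm, Ī = 17 280 mm⁴.
Transfer each piece to the base of the section using Ī + A·d² with d = y − 0:
  bottom flange: d = 6 mm → contributes +69 120 mm⁴
  web: d = 132 mm → contributes +85 340 160 mm⁴
  top flange: d = 258 mm → contributes +95 869 440 mm⁴
Total I = 181 278 720 mm⁴.

I_base ≈ 1.81 × 10⁸ mm⁴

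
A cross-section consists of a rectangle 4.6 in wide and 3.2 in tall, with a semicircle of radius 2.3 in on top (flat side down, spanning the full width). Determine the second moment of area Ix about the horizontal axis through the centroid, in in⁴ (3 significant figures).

Decompose the section into non-overlapping parts with the origin at the bottom-left of its bounding rectangle.
Rectangular body: 4.6 × 3.2, A = 14.72 in², y = 1.6 in, Ī = 12.561 in⁴.
Semicircular cap: semicircle r = 2.3, A = 8.3095 in², y = 4.1762 in, Ī = 3.0714 in⁴.
Centroid: ȳ = ΣA·y / ΣA = 2.5295 in.
Transfer each piece to the horizontal axis through the centroid using Ī + A·d² with d = y − 2.5295:
  rectangular body: d = -0.92953 in → contributes +25.279 in⁴
  semicircular cap: d = 1.6466 in → contributes +25.602 in⁴
Total I = 50.881 in⁴.

Ix ≈ 50.9 in⁴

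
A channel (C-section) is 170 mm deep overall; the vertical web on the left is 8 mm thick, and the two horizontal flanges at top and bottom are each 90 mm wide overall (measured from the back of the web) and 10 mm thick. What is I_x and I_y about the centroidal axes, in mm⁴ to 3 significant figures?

Treat the section as a set of non-overlapping primitives; coordinates are from the bounding-box lower-left.
Web: 8 × 170, A = 1 360 mm², y = 85 mm, Ī = 3 275 333 mm⁴.
Top flange (beyond web): 82 × 10, A = 820 mm², y = 165 mm, Ī = 6833.3 mm⁴.
Bottom flange (beyond web): 82 × 10, A = 820 mm², y = 5 mm, Ī = 6833.3 mm⁴.
By symmetry the centroid is at mid-height, ȳ = 85 mm.
Transfer each piece to the centroidal x-axis using Ī + A·d² with d = y − 85:
  web: d = 0 mm → contributes +3 275 333 mm⁴
  top flange (beyond web): d = 80 mm → contributes +5 254 833 mm⁴
  bottom flange (beyond web): d = -80 mm → contributes +5 254 833 mm⁴
Total I = 13 785 000 mm⁴.
For the y-axis: x̄ = 28.6 mm.
Repeating about the centroidal y-axis gives I_y = 2 431 720 mm⁴.

I_x ≈ 1.38 × 10⁷ mm⁴, I_y ≈ 2.43 × 10⁶ mm⁴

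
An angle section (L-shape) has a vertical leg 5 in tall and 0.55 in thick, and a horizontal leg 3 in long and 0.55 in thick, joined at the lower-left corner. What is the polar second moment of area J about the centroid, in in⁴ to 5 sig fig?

J ≈ 13.018 in⁴

Break the section into simple shapes (no overlaps), measuring from the bottom-left corner of the bounding box.
Vertical leg: 0.55 × 5, A = 2.75 in², y = 2.5 in, Ī = 5.729167 in⁴.
Horizontal leg (remainder): 2.45 × 0.55, A = 1.3475 in², y = 0.275 in, Ī = 0.03396823 in⁴.
Centroid: ȳ = ΣA·y / ΣA = 1.768289 in.
Transfer each piece to the centroidal x-axis using Ī + A·d² with d = y − 1.768289:
  vertical leg: d = 0.7317114 in → contributes +7.201521 in⁴
  horizontal leg (remainder): d = -1.493289 in → contributes +3.038773 in⁴
Total I = 10.24029 in⁴.
For the y-axis: x̄ = 0.7682886 in.
Repeating about the centroidal y-axis gives I_y = 2.778169 in⁴.
Polar second moment: J = I_x + I_y = 13.01846 in⁴.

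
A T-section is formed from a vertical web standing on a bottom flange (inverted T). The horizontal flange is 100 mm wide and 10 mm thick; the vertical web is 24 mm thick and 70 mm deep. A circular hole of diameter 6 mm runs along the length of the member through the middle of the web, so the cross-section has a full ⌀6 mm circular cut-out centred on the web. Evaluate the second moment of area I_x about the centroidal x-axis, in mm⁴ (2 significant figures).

I_x ≈ 1.7 × 10⁶ mm⁴

Split into non-overlapping primitives; take the origin at the lower-left of the bounding box.
Flange: 100 × 10, A = 1 000 mm², y = 5 mm, Ī = 8 333 mm⁴.
Web: 24 × 70, A = 1 680 mm², y = 45 mm, Ī = 686 000 mm⁴.
Hole (subtracted): ⌀6, A = 28.27 mm², y = 45 mm, Ī = 63.62 mm⁴.
Centroid: ȳ = ΣA·y / ΣA = 29.92 mm.
Transfer each piece to the centroidal x-axis using Ī + A·d² with d = y − 29.92:
  flange: d = -24.92 mm → contributes +629 115 mm⁴
  web: d = 15.08 mm → contributes +1 068 272 mm⁴
  hole: d = 15.08 mm → contributes −6 497 mm⁴
Total I = 1 690 889 mm⁴.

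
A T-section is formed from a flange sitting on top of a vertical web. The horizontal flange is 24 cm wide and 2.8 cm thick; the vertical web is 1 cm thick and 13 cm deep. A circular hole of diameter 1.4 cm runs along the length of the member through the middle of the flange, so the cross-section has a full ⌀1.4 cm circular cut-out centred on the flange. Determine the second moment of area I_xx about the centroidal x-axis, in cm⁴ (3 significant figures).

Treat the section as a set of non-overlapping primitives; coordinates are from the bounding-box lower-left.
Flange: 24 × 2.8, A = 67.2 cm², y = 14.4 cm, Ī = 43.904 cm⁴.
Web: 1 × 13, A = 13 cm², y = 6.5 cm, Ī = 183.08 cm⁴.
Hole (subtracted): ⌀1.4, A = 1.5394 cm², y = 14.4 cm, Ī = 0.18857 cm⁴.
Centroid: ȳ = ΣA·y / ΣA = 13.094 cm.
Transfer each piece to the centroidal x-axis using Ī + A·d² with d = y − 13.094:
  flange: d = 1.3056 cm → contributes +158.45 cm⁴
  web: d = -6.5944 cm → contributes +748.4 cm⁴
  hole: d = 1.3056 cm → contributes −2.8126 cm⁴
Total I = 904.04 cm⁴.

I_xx ≈ 904 cm⁴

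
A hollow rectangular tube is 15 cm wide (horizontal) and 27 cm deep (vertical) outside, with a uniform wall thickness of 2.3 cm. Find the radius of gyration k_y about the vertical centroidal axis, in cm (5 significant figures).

k_y ≈ 5.6511 cm

Treat the section as a set of non-overlapping primitives; coordinates are from the bounding-box lower-left.
Outer rectangle: 15 × 27, A = 405 cm², x = 7.5 cm, Ī = 7593.75 cm⁴.
Inner void (subtracted): 10.4 × 22.4, A = 232.96 cm², x = 7.5 cm, Ī = 2099.746 cm⁴.
By symmetry the centroid is at mid-width, x̄ = 7.5 cm.
All pieces are centred on the vertical centroidal axis, so I = ΣĪ (holes subtracted) = 5494.004 cm⁴.
Radius of gyration: k = √(I/A) = √(5494.004 / 172.04) = 5.651058 cm.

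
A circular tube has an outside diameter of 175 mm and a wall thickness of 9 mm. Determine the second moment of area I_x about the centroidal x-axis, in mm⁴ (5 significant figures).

I_x ≈ 1.6214 × 10⁷ mm⁴

Decompose the section into non-overlapping parts with the origin at the bottom-left of its bounding rectangle.
Outer circle: ⌀175, A = 24052.82 mm², y = 87.5 mm, Ī = 46 038 598 mm⁴.
Bore (subtracted): ⌀157, A = 19359.28 mm², y = 87.5 mm, Ī = 29 824 180 mm⁴.
By symmetry the centroid is at mid-height, ȳ = 87.5 mm.
All pieces are centred on the centroidal x-axis, so I = ΣĪ (holes subtracted) = 16 214 419 mm⁴.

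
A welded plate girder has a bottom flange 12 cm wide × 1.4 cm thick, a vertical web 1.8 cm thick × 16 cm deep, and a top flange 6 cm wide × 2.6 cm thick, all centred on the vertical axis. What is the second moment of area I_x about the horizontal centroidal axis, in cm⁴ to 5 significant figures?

I_x ≈ 3246.7 cm⁴

Split into non-overlapping primitives; take the origin at the lower-left of the bounding box.
Bottom plate: 12 × 1.4, A = 16.8 cm², y = 0.7 cm, Ī = 2.744 cm⁴.
Web plate: 1.8 × 16, A = 28.8 cm², y = 9.4 cm, Ī = 614.4 cm⁴.
Top plate: 6 × 2.6, A = 15.6 cm², y = 18.7 cm, Ī = 8.788 cm⁴.
Centroid: ȳ = ΣA·y / ΣA = 9.382353 cm.
Transfer each piece to the horizontal centroidal axis using Ī + A·d² with d = y − 9.382353:
  bottom plate: d = -8.682353 cm → contributes +1269.183 cm⁴
  web plate: d = 0.01764706 cm → contributes +614.409 cm⁴
  top plate: d = 9.317647 cm → contributes +1363.157 cm⁴
Total I = 3246.749 cm⁴.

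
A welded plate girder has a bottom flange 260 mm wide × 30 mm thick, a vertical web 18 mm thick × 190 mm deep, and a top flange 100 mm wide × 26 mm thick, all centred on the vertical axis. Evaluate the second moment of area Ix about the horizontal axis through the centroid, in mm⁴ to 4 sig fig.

Treat the section as a set of non-overlapping primitives; coordinates are from the bounding-box lower-left.
Bottom plate: 260 × 30, A = 7 800 mm², y = 15 mm, Ī = 585 000 mm⁴.
Web plate: 18 × 190, A = 3 420 mm², y = 125 mm, Ī = 10 288 500 mm⁴.
Top plate: 100 × 26, A = 2 600 mm², y = 233 mm, Ī = 146 467 mm⁴.
Centroid: ȳ = ΣA·y / ΣA = 83.2344 mm.
Transfer each piece to the horizontal axis through the centroid using Ī + A·d² with d = y − 83.2344:
  bottom plate: d = -68.2344 mm → contributes +36 901 326 mm⁴
  web plate: d = 41.7656 mm → contributes +16 254 217 mm⁴
  top plate: d = 149.766 mm → contributes +58 463 744 mm⁴
Total I = 111 619 287 mm⁴.

Ix ≈ 1.116 × 10⁸ mm⁴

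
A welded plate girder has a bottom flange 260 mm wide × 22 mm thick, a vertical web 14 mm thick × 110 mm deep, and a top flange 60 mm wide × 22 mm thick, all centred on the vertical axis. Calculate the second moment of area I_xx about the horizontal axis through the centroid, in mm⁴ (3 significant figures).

I_xx ≈ 2.27 × 10⁷ mm⁴

Break the section into simple shapes (no overlaps), measuring from the bottom-left corner of the bounding box.
Bottom plate: 260 × 22, A = 5 720 mm², y = 11 mm, Ī = 230 707 mm⁴.
Web plate: 14 × 110, A = 1 540 mm², y = 77 mm, Ī = 1 552 833 mm⁴.
Top plate: 60 × 22, A = 1 320 mm², y = 143 mm, Ī = 53 240 mm⁴.
Centroid: ȳ = ΣA·y / ΣA = 43.154 mm.
Transfer each piece to the horizontal axis through the centroid using Ī + A·d² with d = y − 43.154:
  bottom plate: d = -32.154 mm → contributes +6 144 442 mm⁴
  web plate: d = 33.846 mm → contributes +3 316 999 mm⁴
  top plate: d = 99.846 mm → contributes +13 212 656 mm⁴
Total I = 22 674 097 mm⁴.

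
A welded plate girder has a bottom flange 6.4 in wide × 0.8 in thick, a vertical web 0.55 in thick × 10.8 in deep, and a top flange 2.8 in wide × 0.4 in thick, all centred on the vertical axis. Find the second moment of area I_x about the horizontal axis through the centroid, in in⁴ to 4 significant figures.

I_x ≈ 220.3 in⁴

Treat the section as a set of non-overlapping primitives; coordinates are from the bounding-box lower-left.
Bottom plate: 6.4 × 0.8, A = 5.12 in², y = 0.4 in, Ī = 0.273067 in⁴.
Web plate: 0.55 × 10.8, A = 5.94 in², y = 6.2 in, Ī = 57.7368 in⁴.
Top plate: 2.8 × 0.4, A = 1.12 in², y = 11.8 in, Ī = 0.0149333 in⁴.
Centroid: ȳ = ΣA·y / ΣA = 4.27685 in.
Transfer each piece to the horizontal axis through the centroid using Ī + A·d² with d = y − 4.27685:
  bottom plate: d = -3.87685 in → contributes +77.2264 in⁴
  web plate: d = 1.92315 in → contributes +79.706 in⁴
  top plate: d = 7.52315 in → contributes +63.4045 in⁴
Total I = 220.337 in⁴.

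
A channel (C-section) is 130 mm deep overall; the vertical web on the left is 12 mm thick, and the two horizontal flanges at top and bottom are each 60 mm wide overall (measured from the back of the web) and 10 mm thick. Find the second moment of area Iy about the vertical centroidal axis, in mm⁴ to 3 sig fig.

Iy ≈ 7.38 × 10⁵ mm⁴

Split into non-overlapping primitives; take the origin at the lower-left of the bounding box.
Web: 12 × 130, A = 1 560 mm², x = 6 mm, Ī = 18 720 mm⁴.
Top flange (beyond web): 48 × 10, A = 480 mm², x = 36 mm, Ī = 92 160 mm⁴.
Bottom flange (beyond web): 48 × 10, A = 480 mm², x = 36 mm, Ī = 92 160 mm⁴.
Centroid: x̄ = ΣA·x / ΣA = 17.429 mm.
Transfer each piece to the vertical centroidal axis using Ī + A·d² with d = x − 17.429:
  web: d = -11.429 mm → contributes +222 475 mm⁴
  top flange (beyond web): d = 18.571 mm → contributes +257 711 mm⁴
  bottom flange (beyond web): d = 18.571 mm → contributes +257 711 mm⁴
Total I = 737 897 mm⁴.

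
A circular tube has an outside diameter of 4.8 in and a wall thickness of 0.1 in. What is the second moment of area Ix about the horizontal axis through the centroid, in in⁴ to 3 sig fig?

Break the section into simple shapes (no overlaps), measuring from the bottom-left corner of the bounding box.
Outer circle: ⌀4.8, A = 18.096 in², y = 2.4 in, Ī = 26.058 in⁴.
Bore (subtracted): ⌀4.6, A = 16.619 in², y = 2.4 in, Ī = 21.979 in⁴.
By symmetry the centroid is at mid-height, ȳ = 2.4 in.
All pieces are centred on the horizontal axis through the centroid, so I = ΣĪ (holes subtracted) = 4.079 in⁴.

Ix ≈ 4.08 in⁴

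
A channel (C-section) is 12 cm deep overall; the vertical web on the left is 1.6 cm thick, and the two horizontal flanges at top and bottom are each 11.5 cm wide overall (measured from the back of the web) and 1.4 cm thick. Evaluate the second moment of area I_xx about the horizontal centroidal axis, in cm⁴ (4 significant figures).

I_xx ≈ 1014 cm⁴

Split into non-overlapping primitives; take the origin at the lower-left of the bounding box.
Web: 1.6 × 12, A = 19.2 cm², y = 6 cm, Ī = 230.4 cm⁴.
Top flange (beyond web): 9.9 × 1.4, A = 13.86 cm², y = 11.3 cm, Ī = 2.2638 cm⁴.
Bottom flange (beyond web): 9.9 × 1.4, A = 13.86 cm², y = 0.7 cm, Ī = 2.2638 cm⁴.
By symmetry the centroid is at mid-height, ȳ = 6 cm.
Transfer each piece to the horizontal centroidal axis using Ī + A·d² with d = y − 6:
  web: d = 0 cm → contributes +230.4 cm⁴
  top flange (beyond web): d = 5.3 cm → contributes +391.591 cm⁴
  bottom flange (beyond web): d = -5.3 cm → contributes +391.591 cm⁴
Total I = 1013.58 cm⁴.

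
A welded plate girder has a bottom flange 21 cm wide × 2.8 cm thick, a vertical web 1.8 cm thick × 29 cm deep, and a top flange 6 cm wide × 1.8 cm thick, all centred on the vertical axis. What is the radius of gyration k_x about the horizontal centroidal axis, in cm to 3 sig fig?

Split into non-overlapping primitives; take the origin at the lower-left of the bounding box.
Bottom plate: 21 × 2.8, A = 58.8 cm², y = 1.4 cm, Ī = 38.416 cm⁴.
Web plate: 1.8 × 29, A = 52.2 cm², y = 17.3 cm, Ī = 3658.4 cm⁴.
Top plate: 6 × 1.8, A = 10.8 cm², y = 32.7 cm, Ī = 2.916 cm⁴.
Centroid: ȳ = ΣA·y / ΣA = 10.99 cm.
Transfer each piece to the horizontal centroidal axis using Ī + A·d² with d = y − 10.99:
  bottom plate: d = -9.5897 cm → contributes +5445.8 cm⁴
  web plate: d = 6.3103 cm → contributes +5 737 cm⁴
  top plate: d = 21.71 cm → contributes +5093.4 cm⁴
Total I = 16 276 cm⁴.
Radius of gyration: k = √(I/A) = √(16 276 / 121.8) = 11.56 cm.

k_x ≈ 11.6 cm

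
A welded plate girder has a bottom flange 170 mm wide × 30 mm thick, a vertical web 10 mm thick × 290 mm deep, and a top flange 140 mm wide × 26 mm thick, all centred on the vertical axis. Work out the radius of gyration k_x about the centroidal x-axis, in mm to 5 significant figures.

k_x ≈ 142.80 mm

Treat the section as a set of non-overlapping primitives; coordinates are from the bounding-box lower-left.
Bottom plate: 170 × 30, A = 5 100 mm², y = 15 mm, Ī = 382 500 mm⁴.
Web plate: 10 × 290, A = 2 900 mm², y = 175 mm, Ī = 20 324 167 mm⁴.
Top plate: 140 × 26, A = 3 640 mm², y = 333 mm, Ī = 205053.3 mm⁴.
Centroid: ȳ = ΣA·y / ΣA = 154.3058 mm.
Transfer each piece to the centroidal x-axis using Ī + A·d² with d = y − 154.3058:
  bottom plate: d = -139.3058 mm → contributes +99 353 700 mm⁴
  web plate: d = 20.69416 mm → contributes +21 566 086 mm⁴
  top plate: d = 178.6942 mm → contributes +116 436 085 mm⁴
Total I = 237 355 871 mm⁴.
Radius of gyration: k = √(I/A) = √(237 355 871 / 11 640) = 142.7985 mm.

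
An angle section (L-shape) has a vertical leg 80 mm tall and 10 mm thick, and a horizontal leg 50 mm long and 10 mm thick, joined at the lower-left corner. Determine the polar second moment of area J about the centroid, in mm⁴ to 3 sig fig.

J ≈ 9.83 × 10⁵ mm⁴

Split into non-overlapping primitives; take the origin at the lower-left of the bounding box.
Vertical leg: 10 × 80, A = 800 mm², y = 40 mm, Ī = 426 667 mm⁴.
Horizontal leg (remainder): 40 × 10, A = 400 mm², y = 5 mm, Ī = 3333.3 mm⁴.
Centroid: ȳ = ΣA·y / ΣA = 28.333 mm.
Transfer each piece to the centroidal x-axis using Ī + A·d² with d = y − 28.333:
  vertical leg: d = 11.667 mm → contributes +535 556 mm⁴
  horizontal leg (remainder): d = -23.333 mm → contributes +221 111 mm⁴
Total I = 756 667 mm⁴.
For the y-axis: x̄ = 13.333 mm.
Repeating about the centroidal y-axis gives I_y = 226 667 mm⁴.
Polar second moment: J = I_x + I_y = 983 333 mm⁴.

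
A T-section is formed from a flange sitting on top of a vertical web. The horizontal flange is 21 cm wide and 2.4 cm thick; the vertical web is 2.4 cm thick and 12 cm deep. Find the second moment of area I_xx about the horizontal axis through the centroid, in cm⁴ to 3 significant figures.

I_xx ≈ 1320 cm⁴

Treat the section as a set of non-overlapping primitives; coordinates are from the bounding-box lower-left.
Flange: 21 × 2.4, A = 50.4 cm², y = 13.2 cm, Ī = 24.192 cm⁴.
Web: 2.4 × 12, A = 28.8 cm², y = 6 cm, Ī = 345.6 cm⁴.
Centroid: ȳ = ΣA·y / ΣA = 10.582 cm.
Transfer each piece to the horizontal axis through the centroid using Ī + A·d² with d = y − 10.582:
  flange: d = 2.6182 cm → contributes +369.68 cm⁴
  web: d = -4.5818 cm → contributes +950.2 cm⁴
Total I = 1319.9 cm⁴.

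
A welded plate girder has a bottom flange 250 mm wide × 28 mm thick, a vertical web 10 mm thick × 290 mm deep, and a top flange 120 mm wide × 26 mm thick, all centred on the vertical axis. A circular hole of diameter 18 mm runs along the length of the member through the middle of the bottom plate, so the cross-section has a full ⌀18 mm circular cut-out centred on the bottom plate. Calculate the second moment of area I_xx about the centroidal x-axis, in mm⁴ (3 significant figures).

Decompose the section into non-overlapping parts with the origin at the bottom-left of its bounding rectangle.
Bottom plate: 250 × 28, A = 7 000 mm², y = 14 mm, Ī = 457 333 mm⁴.
Web plate: 10 × 290, A = 2 900 mm², y = 173 mm, Ī = 20 324 167 mm⁴.
Top plate: 120 × 26, A = 3 120 mm², y = 331 mm, Ī = 175 760 mm⁴.
Hole (subtracted): ⌀18, A = 254.47 mm², y = 14 mm, Ī = 5 153 mm⁴.
Centroid: ȳ = ΣA·y / ΣA = 127.6 mm.
Transfer each piece to the centroidal x-axis using Ī + A·d² with d = y − 127.6:
  bottom plate: d = -113.6 mm → contributes +90 789 023 mm⁴
  web plate: d = 45.402 mm → contributes +26 302 032 mm⁴
  top plate: d = 203.4 mm → contributes +129 257 445 mm⁴
  hole: d = -113.6 mm → contributes −3 288 955 mm⁴
Total I = 243 059 546 mm⁴.

I_xx ≈ 2.43 × 10⁸ mm⁴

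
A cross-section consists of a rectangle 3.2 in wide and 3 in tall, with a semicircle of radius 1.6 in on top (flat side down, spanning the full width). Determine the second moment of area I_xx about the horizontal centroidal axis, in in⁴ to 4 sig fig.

I_xx ≈ 21.38 in⁴

Split into non-overlapping primitives; take the origin at the lower-left of the bounding box.
Rectangular body: 3.2 × 3, A = 9.6 in², y = 1.5 in, Ī = 7.2 in⁴.
Semicircular cap: semicircle r = 1.6, A = 4.02124 in², y = 3.67906 in, Ī = 0.719303 in⁴.
Centroid: ȳ = ΣA·y / ΣA = 2.1433 in.
Transfer each piece to the horizontal centroidal axis using Ī + A·d² with d = y − 2.1433:
  rectangular body: d = -0.643299 in → contributes +11.1728 in⁴
  semicircular cap: d = 1.53576 in → contributes +10.2037 in⁴
Total I = 21.3765 in⁴.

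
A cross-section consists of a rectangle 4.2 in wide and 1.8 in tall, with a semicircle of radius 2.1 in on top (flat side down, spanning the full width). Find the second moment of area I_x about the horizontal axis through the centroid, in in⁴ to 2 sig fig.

I_x ≈ 16 in⁴

Split into non-overlapping primitives; take the origin at the lower-left of the bounding box.
Rectangular body: 4.2 × 1.8, A = 7.56 in², y = 0.9 in, Ī = 2.041 in⁴.
Semicircular cap: semicircle r = 2.1, A = 6.927 in², y = 2.691 in, Ī = 2.135 in⁴.
Centroid: ȳ = ΣA·y / ΣA = 1.757 in.
Transfer each piece to the horizontal axis through the centroid using Ī + A·d² with d = y − 1.757:
  rectangular body: d = -0.8565 in → contributes +7.587 in⁴
  semicircular cap: d = 0.9348 in → contributes +8.187 in⁴
Total I = 15.77 in⁴.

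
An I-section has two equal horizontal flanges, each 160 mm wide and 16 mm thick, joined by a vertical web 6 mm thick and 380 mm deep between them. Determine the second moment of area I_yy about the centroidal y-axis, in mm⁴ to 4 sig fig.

I_yy ≈ 1.093 × 10⁷ mm⁴

Decompose the section into non-overlapping parts with the origin at the bottom-left of its bounding rectangle.
Bottom flange: 160 × 16, A = 2 560 mm², x = 80 mm, Ī = 5 461 333 mm⁴.
Web: 6 × 380, A = 2 280 mm², x = 80 mm, Ī = 6 840 mm⁴.
Top flange: 160 × 16, A = 2 560 mm², x = 80 mm, Ī = 5 461 333 mm⁴.
By symmetry the centroid is at mid-width, x̄ = 80 mm.
All pieces are centred on the centroidal y-axis, so I = ΣĪ = 10 929 507 mm⁴.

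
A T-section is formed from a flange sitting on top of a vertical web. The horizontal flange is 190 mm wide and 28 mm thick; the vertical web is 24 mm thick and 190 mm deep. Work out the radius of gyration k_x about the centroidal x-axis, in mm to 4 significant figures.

k_x ≈ 66.15 mm

Decompose the section into non-overlapping parts with the origin at the bottom-left of its bounding rectangle.
Flange: 190 × 28, A = 5 320 mm², y = 204 mm, Ī = 347 573 mm⁴.
Web: 24 × 190, A = 4 560 mm², y = 95 mm, Ī = 13 718 000 mm⁴.
Centroid: ȳ = ΣA·y / ΣA = 153.692 mm.
Transfer each piece to the centroidal x-axis using Ī + A·d² with d = y − 153.692:
  flange: d = 50.3077 mm → contributes +13 811 769 mm⁴
  web: d = -58.6923 mm → contributes +29 426 229 mm⁴
Total I = 43 237 998 mm⁴.
Radius of gyration: k = √(I/A) = √(43 237 998 / 9 880) = 66.1537 mm.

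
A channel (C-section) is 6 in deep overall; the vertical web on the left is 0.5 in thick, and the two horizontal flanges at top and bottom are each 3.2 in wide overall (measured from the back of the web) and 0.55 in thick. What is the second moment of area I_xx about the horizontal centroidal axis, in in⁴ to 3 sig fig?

Break the section into simple shapes (no overlaps), measuring from the bottom-left corner of the bounding box.
Web: 0.5 × 6, A = 3 in², y = 3 in, Ī = 9 in⁴.
Top flange (beyond web): 2.7 × 0.55, A = 1.485 in², y = 5.725 in, Ī = 0.037434 in⁴.
Bottom flange (beyond web): 2.7 × 0.55, A = 1.485 in², y = 0.275 in, Ī = 0.037434 in⁴.
By symmetry the centroid is at mid-height, ȳ = 3 in.
Transfer each piece to the horizontal centroidal axis using Ī + A·d² with d = y − 3:
  web: d = 0 in → contributes +9 in⁴
  top flange (beyond web): d = 2.725 in → contributes +11.064 in⁴
  bottom flange (beyond web): d = -2.725 in → contributes +11.064 in⁴
Total I = 31.129 in⁴.

I_xx ≈ 31.1 in⁴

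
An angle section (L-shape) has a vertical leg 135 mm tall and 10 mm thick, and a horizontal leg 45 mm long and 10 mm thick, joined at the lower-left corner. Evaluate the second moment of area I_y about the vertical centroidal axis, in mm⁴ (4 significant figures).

Decompose the section into non-overlapping parts with the origin at the bottom-left of its bounding rectangle.
Vertical leg: 10 × 135, A = 1 350 mm², x = 5 mm, Ī = 11 250 mm⁴.
Horizontal leg (remainder): 35 × 10, A = 350 mm², x = 27.5 mm, Ī = 35729.2 mm⁴.
Centroid: x̄ = ΣA·x / ΣA = 9.63235 mm.
Transfer each piece to the vertical centroidal axis using Ī + A·d² with d = x − 9.63235:
  vertical leg: d = -4.63235 mm → contributes +40219.2 mm⁴
  horizontal leg (remainder): d = 17.8676 mm → contributes +147 468 mm⁴
Total I = 187 687 mm⁴.

I_y ≈ 1.877 × 10⁵ mm⁴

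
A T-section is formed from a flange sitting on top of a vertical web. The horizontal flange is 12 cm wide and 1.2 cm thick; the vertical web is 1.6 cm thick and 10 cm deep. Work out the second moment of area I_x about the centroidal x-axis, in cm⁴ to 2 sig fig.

I_x ≈ 370 cm⁴

Decompose the section into non-overlapping parts with the origin at the bottom-left of its bounding rectangle.
Flange: 12 × 1.2, A = 14.4 cm², y = 10.6 cm, Ī = 1.728 cm⁴.
Web: 1.6 × 10, A = 16 cm², y = 5 cm, Ī = 133.3 cm⁴.
Centroid: ȳ = ΣA·y / ΣA = 7.653 cm.
Transfer each piece to the centroidal x-axis using Ī + A·d² with d = y − 7.653:
  flange: d = 2.947 cm → contributes +126.8 cm⁴
  web: d = -2.653 cm → contributes +245.9 cm⁴
Total I = 372.7 cm⁴.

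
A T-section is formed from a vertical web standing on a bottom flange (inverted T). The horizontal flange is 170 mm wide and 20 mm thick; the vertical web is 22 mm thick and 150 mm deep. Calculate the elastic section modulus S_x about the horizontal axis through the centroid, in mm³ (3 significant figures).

Break the section into simple shapes (no overlaps), measuring from the bottom-left corner of the bounding box.
Flange: 170 × 20, A = 3 400 mm², y = 10 mm, Ī = 113 333 mm⁴.
Web: 22 × 150, A = 3 300 mm², y = 95 mm, Ī = 6 187 500 mm⁴.
Centroid: ȳ = ΣA·y / ΣA = 51.866 mm.
Transfer each piece to the horizontal axis through the centroid using Ī + A·d² with d = y − 51.866:
  flange: d = -41.866 mm → contributes +6 072 631 mm⁴
  web: d = 43.134 mm → contributes +12 327 382 mm⁴
Total I = 18 400 012 mm⁴.
Extreme fibre distance c = 118.13 mm; S = I/c = 155 755 mm³.

S_x ≈ 1.56 × 10⁵ mm³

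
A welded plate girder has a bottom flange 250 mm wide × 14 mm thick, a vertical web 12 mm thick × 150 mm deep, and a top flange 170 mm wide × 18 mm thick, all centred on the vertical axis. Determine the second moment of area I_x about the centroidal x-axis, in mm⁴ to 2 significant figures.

Split into non-overlapping primitives; take the origin at the lower-left of the bounding box.
Bottom plate: 250 × 14, A = 3 500 mm², y = 7 mm, Ī = 57 167 mm⁴.
Web plate: 12 × 150, A = 1 800 mm², y = 89 mm, Ī = 3 375 000 mm⁴.
Top plate: 170 × 18, A = 3 060 mm², y = 173 mm, Ī = 82 620 mm⁴.
Centroid: ȳ = ΣA·y / ΣA = 85.42 mm.
Transfer each piece to the centroidal x-axis using Ī + A·d² with d = y − 85.42:
  bottom plate: d = -78.42 mm → contributes +21 579 055 mm⁴
  web plate: d = 3.584 mm → contributes +3 398 118 mm⁴
  top plate: d = 87.58 mm → contributes +23 555 605 mm⁴
Total I = 48 532 778 mm⁴.

I_x ≈ 4.9 × 10⁷ mm⁴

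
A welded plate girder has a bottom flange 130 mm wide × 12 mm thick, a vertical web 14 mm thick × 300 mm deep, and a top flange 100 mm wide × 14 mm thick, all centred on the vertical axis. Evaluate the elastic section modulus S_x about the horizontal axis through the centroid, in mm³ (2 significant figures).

S_x ≈ 6.2 × 10⁵ mm³

Decompose the section into non-overlapping parts with the origin at the bottom-left of its bounding rectangle.
Bottom plate: 130 × 12, A = 1 560 mm², y = 6 mm, Ī = 18 720 mm⁴.
Web plate: 14 × 300, A = 4 200 mm², y = 162 mm, Ī = 31 500 000 mm⁴.
Top plate: 100 × 14, A = 1 400 mm², y = 319 mm, Ī = 22 867 mm⁴.
Centroid: ȳ = ΣA·y / ΣA = 158.7 mm.
Transfer each piece to the horizontal axis through the centroid using Ī + A·d² with d = y − 158.7:
  bottom plate: d = -152.7 mm → contributes +36 398 217 mm⁴
  web plate: d = 3.291 mm → contributes +31 545 475 mm⁴
  top plate: d = 160.3 mm → contributes +35 993 130 mm⁴
Total I = 103 936 822 mm⁴.
Extreme fibre distance c = 167.3 mm; S = I/c = 621 295 mm³.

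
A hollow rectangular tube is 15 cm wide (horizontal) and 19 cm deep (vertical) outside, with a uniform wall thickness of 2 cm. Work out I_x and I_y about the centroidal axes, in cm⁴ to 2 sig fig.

Treat the section as a set of non-overlapping primitives; coordinates are from the bounding-box lower-left.
Outer rectangle: 15 × 19, A = 285 cm², y = 9.5 cm, Ī = 8 574 cm⁴.
Inner void (subtracted): 11 × 15, A = 165 cm², y = 9.5 cm, Ī = 3 094 cm⁴.
By symmetry the centroid is at mid-height, ȳ = 9.5 cm.
All pieces are centred on the centroidal x-axis, so I = ΣĪ (holes subtracted) = 5 480 cm⁴.
Repeating about the centroidal y-axis gives I_y = 3 680 cm⁴.

I_x ≈ 5500 cm⁴, I_y ≈ 3700 cm⁴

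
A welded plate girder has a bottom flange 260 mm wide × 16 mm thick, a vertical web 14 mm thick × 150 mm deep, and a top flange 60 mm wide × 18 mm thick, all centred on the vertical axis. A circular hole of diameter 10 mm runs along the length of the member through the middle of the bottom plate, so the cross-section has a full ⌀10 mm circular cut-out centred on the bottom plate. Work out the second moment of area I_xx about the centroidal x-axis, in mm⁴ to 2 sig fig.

Decompose the section into non-overlapping parts with the origin at the bottom-left of its bounding rectangle.
Bottom plate: 260 × 16, A = 4 160 mm², y = 8 mm, Ī = 88 747 mm⁴.
Web plate: 14 × 150, A = 2 100 mm², y = 91 mm, Ī = 3 937 500 mm⁴.
Top plate: 60 × 18, A = 1 080 mm², y = 175 mm, Ī = 29 160 mm⁴.
Hole (subtracted): ⌀10, A = 78.54 mm², y = 8 mm, Ī = 490.9 mm⁴.
Centroid: ȳ = ΣA·y / ΣA = 56.84 mm.
Transfer each piece to the centroidal x-axis using Ī + A·d² with d = y − 56.84:
  bottom plate: d = -48.84 mm → contributes +10 012 360 mm⁴
  web plate: d = 34.16 mm → contributes +6 387 799 mm⁴
  top plate: d = 118.2 mm → contributes +15 107 527 mm⁴
  hole: d = -48.84 mm → contributes −187 846 mm⁴
Total I = 31 319 839 mm⁴.

I_xx ≈ 3.1 × 10⁷ mm⁴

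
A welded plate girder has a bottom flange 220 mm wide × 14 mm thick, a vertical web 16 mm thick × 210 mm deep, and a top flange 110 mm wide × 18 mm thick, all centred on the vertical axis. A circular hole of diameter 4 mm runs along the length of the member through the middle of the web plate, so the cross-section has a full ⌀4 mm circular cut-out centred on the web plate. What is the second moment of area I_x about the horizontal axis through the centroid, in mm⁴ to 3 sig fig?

I_x ≈ 7.51 × 10⁷ mm⁴

Break the section into simple shapes (no overlaps), measuring from the bottom-left corner of the bounding box.
Bottom plate: 220 × 14, A = 3 080 mm², y = 7 mm, Ī = 50 307 mm⁴.
Web plate: 16 × 210, A = 3 360 mm², y = 119 mm, Ī = 12 348 000 mm⁴.
Top plate: 110 × 18, A = 1 980 mm², y = 233 mm, Ī = 53 460 mm⁴.
Hole (subtracted): ⌀4, A = 12.566 mm², y = 119 mm, Ī = 12.566 mm⁴.
Centroid: ȳ = ΣA·y / ΣA = 104.82 mm.
Transfer each piece to the horizontal axis through the centroid using Ī + A·d² with d = y − 104.82:
  bottom plate: d = -97.817 mm → contributes +29 520 445 mm⁴
  web plate: d = 14.183 mm → contributes +13 023 859 mm⁴
  top plate: d = 128.18 mm → contributes +32 586 446 mm⁴
  hole: d = 14.183 mm → contributes −2540.3 mm⁴
Total I = 75 128 210 mm⁴.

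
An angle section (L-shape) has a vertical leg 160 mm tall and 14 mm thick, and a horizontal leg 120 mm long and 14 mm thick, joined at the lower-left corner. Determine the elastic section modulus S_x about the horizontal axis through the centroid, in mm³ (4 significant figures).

Decompose the section into non-overlapping parts with the origin at the bottom-left of its bounding rectangle.
Vertical leg: 14 × 160, A = 2 240 mm², y = 80 mm, Ī = 4 778 667 mm⁴.
Horizontal leg (remainder): 106 × 14, A = 1 484 mm², y = 7 mm, Ī = 24238.7 mm⁴.
Centroid: ȳ = ΣA·y / ΣA = 50.9098 mm.
Transfer each piece to the horizontal axis through the centroid using Ī + A·d² with d = y − 50.9098:
  vertical leg: d = 29.0902 mm → contributes +6 674 247 mm⁴
  horizontal leg (remainder): d = -43.9098 mm → contributes +2 885 492 mm⁴
Total I = 9 559 739 mm⁴.
Extreme fibre distance c = 109.09 mm; S = I/c = 87631.5 mm³.

S_x ≈ 8.763 × 10⁴ mm³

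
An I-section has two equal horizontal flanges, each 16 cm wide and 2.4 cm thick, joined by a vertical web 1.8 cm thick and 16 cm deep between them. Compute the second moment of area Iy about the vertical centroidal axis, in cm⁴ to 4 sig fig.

Decompose the section into non-overlapping parts with the origin at the bottom-left of its bounding rectangle.
Bottom flange: 16 × 2.4, A = 38.4 cm², x = 8 cm, Ī = 819.2 cm⁴.
Web: 1.8 × 16, A = 28.8 cm², x = 8 cm, Ī = 7.776 cm⁴.
Top flange: 16 × 2.4, A = 38.4 cm², x = 8 cm, Ī = 819.2 cm⁴.
By symmetry the centroid is at mid-width, x̄ = 8 cm.
All pieces are centred on the vertical centroidal axis, so I = ΣĪ = 1646.18 cm⁴.

Iy ≈ 1646 cm⁴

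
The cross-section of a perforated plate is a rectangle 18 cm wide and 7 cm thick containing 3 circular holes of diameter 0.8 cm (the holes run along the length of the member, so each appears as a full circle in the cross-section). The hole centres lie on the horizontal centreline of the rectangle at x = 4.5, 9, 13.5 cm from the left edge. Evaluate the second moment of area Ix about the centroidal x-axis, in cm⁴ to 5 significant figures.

Decompose the section into non-overlapping parts with the origin at the bottom-left of its bounding rectangle.
Plate: 18 × 7, A = 126 cm², y = 3.5 cm, Ī = 514.5 cm⁴.
Hole 1 (subtracted): ⌀0.8, A = 0.5026548 cm², y = 3.5 cm, Ī = 0.02010619 cm⁴.
Hole 2 (subtracted): ⌀0.8, A = 0.5026548 cm², y = 3.5 cm, Ī = 0.02010619 cm⁴.
Hole 3 (subtracted): ⌀0.8, A = 0.5026548 cm², y = 3.5 cm, Ī = 0.02010619 cm⁴.
By symmetry the centroid is at mid-height, ȳ = 3.5 cm.
All pieces are centred on the centroidal x-axis, so I = ΣĪ (holes subtracted) = 514.4397 cm⁴.

Ix ≈ 514.44 cm⁴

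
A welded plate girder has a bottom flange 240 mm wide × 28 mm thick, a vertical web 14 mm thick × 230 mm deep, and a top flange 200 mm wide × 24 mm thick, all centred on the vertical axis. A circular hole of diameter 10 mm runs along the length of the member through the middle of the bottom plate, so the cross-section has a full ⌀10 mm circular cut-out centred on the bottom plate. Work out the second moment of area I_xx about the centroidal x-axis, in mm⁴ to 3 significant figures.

Treat the section as a set of non-overlapping primitives; coordinates are from the bounding-box lower-left.
Bottom plate: 240 × 28, A = 6 720 mm², y = 14 mm, Ī = 439 040 mm⁴.
Web plate: 14 × 230, A = 3 220 mm², y = 143 mm, Ī = 14 194 833 mm⁴.
Top plate: 200 × 24, A = 4 800 mm², y = 270 mm, Ī = 230 400 mm⁴.
Hole (subtracted): ⌀10, A = 78.54 mm², y = 14 mm, Ī = 490.87 mm⁴.
Centroid: ȳ = ΣA·y / ΣA = 126.14 mm.
Transfer each piece to the centroidal x-axis using Ī + A·d² with d = y − 126.14:
  bottom plate: d = -112.14 mm → contributes +84 950 099 mm⁴
  web plate: d = 16.857 mm → contributes +15 109 824 mm⁴
  top plate: d = 143.86 mm → contributes +99 565 627 mm⁴
  hole: d = -112.14 mm → contributes −988 212 mm⁴
Total I = 198 637 339 mm⁴.

I_xx ≈ 1.99 × 10⁸ mm⁴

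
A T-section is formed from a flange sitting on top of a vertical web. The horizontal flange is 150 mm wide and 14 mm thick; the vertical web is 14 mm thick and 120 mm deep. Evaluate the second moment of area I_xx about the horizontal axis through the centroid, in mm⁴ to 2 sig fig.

Break the section into simple shapes (no overlaps), measuring from the bottom-left corner of the bounding box.
Flange: 150 × 14, A = 2 100 mm², y = 127 mm, Ī = 34 300 mm⁴.
Web: 14 × 120, A = 1 680 mm², y = 60 mm, Ī = 2 016 000 mm⁴.
Centroid: ȳ = ΣA·y / ΣA = 97.22 mm.
Transfer each piece to the horizontal axis through the centroid using Ī + A·d² with d = y − 97.22:
  flange: d = 29.78 mm → contributes +1 896 404 mm⁴
  web: d = -37.22 mm → contributes +4 343 630 mm⁴
Total I = 6 240 033 mm⁴.

I_xx ≈ 6.2 × 10⁶ mm⁴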